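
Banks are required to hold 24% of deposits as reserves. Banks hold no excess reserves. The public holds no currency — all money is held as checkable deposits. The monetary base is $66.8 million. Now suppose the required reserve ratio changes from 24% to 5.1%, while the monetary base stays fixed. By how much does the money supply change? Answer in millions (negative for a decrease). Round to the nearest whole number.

$1031 million

Initially m₁ = 1 / (0.24) ≈ 4.1667, so M₁ = 4.1667 × 66.8 ≈ 278.3356 million.
After the change m₂ = 1 / (0.051) ≈ 19.6078, so M₂ = 19.6078 × 66.8 ≈ 1309.801 million.
ΔM = M₂ − M₁ = 1309.801 − 278.3356 = 1031.4654 million.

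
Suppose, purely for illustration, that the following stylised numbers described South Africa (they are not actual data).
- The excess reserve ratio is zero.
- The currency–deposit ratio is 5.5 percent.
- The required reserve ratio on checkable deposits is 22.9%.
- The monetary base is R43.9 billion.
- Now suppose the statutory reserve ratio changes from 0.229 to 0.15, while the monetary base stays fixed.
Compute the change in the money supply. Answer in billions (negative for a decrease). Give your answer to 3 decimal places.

Initially m₁ = (1 + 0.055) / (0.229 + 0.055) ≈ 3.714789, so M₁ = 3.714789 × 43.9 ≈ 163.0792 billion.
After the change m₂ = (1 + 0.055) / (0.15 + 0.055) ≈ 5.146341, so M₂ = 5.146341 × 43.9 ≈ 225.9244 billion.
ΔM = M₂ − M₁ = 225.9244 − 163.0792 = 62.8452 billion.

R62.845 billion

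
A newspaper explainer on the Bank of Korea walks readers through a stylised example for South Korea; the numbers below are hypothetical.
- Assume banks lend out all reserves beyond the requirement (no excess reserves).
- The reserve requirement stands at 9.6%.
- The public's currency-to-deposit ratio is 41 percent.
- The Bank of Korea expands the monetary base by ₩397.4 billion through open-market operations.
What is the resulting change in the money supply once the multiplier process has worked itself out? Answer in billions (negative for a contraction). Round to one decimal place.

₩1107.4 billion

The money multiplier is m = (1 + c) / (rr + c) = (1 + 0.41) / (0.096 + 0.41) ≈ 2.78656.
The purchase adds 397.4 billion of base, so ΔM = m × ΔMB = 2.78656 × (+397.4) ≈ 1107.3789 billion.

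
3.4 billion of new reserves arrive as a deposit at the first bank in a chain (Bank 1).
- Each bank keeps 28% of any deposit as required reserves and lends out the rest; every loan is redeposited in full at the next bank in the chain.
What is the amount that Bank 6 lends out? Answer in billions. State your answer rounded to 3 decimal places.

0.474 billion

Each bank lends a fraction (1 − rr) = 0.7200 of the deposit it receives, so Bank 6 receives 3.4·0.7200^5 and lends 3.4·0.7200^6 ≈ 0.4737 billion.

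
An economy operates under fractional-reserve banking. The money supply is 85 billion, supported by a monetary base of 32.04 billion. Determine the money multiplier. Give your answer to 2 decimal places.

2.65

The money multiplier is m = M / MB = 85 / 32.04 ≈ 2.65293.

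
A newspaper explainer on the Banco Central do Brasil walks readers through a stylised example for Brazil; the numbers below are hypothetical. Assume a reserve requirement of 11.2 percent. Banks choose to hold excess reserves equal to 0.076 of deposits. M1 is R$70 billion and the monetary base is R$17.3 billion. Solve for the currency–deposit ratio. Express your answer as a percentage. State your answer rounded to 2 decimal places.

7.86%

Using m = M/MB = 70/17.3 ≈ 4.046243. From m = (1 + c)/(c + rr + e), rearranging gives 1 + c = m·(c + rr + e), so c·(1 − m) = m·(rr + e) − 1.
Hence c = [m·(rr + e) − 1]/(1 − m) = [4.046243 × (0.112 + 0.076) − 1] / (1 − 4.046243) ≈ 0.078558.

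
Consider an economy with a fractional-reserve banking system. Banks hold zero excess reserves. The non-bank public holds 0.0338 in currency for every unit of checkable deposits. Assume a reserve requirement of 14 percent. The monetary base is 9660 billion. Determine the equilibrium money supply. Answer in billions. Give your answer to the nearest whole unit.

57460 billion

The money multiplier is m = (1 + c) / (rr + c) = (1 + 0.0338) / (0.14 + 0.0338) ≈ 5.94822.
So M = m × MB = 5.94822 × 9660 = 57459.8052 billion.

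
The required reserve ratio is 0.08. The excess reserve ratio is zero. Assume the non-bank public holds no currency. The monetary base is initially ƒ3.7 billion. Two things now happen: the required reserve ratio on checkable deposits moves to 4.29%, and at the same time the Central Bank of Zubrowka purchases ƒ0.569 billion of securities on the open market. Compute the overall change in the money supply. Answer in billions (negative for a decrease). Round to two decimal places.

Before: m₁ = 1 / (0.08) = 12.5, MB₁ = 3.7, so M₁ = 12.5 × 3.7 = 46.25 billion.
After: m₂ = 1 / (0.0429) ≈ 23.31, MB₂ = 3.7 + 0.569 = 4.269, so M₂ = 23.31 × 4.269 ≈ 99.5104 billion.
ΔM = M₂ − M₁ = 99.5104 − 46.25 = 53.2604 billion.

ƒ53.26 billion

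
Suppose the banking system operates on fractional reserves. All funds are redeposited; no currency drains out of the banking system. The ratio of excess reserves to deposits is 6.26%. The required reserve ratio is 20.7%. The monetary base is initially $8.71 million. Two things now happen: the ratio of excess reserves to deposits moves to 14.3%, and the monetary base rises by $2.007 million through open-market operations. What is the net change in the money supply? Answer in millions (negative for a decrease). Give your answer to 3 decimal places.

Before: m₁ = 1 / (0.207 + 0.0626) ≈ 3.709199, MB₁ = 8.71, so M₁ = 3.709199 × 8.71 ≈ 32.3071 million.
After: m₂ = 1 / (0.207 + 0.143) ≈ 2.857143, MB₂ = 8.71 + 2.007 = 10.717, so M₂ = 2.857143 × 10.717 ≈ 30.62 million.
ΔM = M₂ − M₁ = 30.62 − 32.3071 = -1.6871 million.

-1.687 million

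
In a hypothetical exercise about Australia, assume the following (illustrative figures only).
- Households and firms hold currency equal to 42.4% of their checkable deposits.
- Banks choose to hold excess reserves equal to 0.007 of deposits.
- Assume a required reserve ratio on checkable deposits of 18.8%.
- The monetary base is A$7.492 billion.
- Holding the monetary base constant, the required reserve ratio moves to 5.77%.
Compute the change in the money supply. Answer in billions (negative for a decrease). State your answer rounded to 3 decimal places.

Initially m₁ = (1 + 0.424) / (0.188 + 0.007 + 0.424) ≈ 2.30048, so M₁ = 2.30048 × 7.492 ≈ 17.2352 billion.
After the change m₂ = (1 + 0.424) / (0.0577 + 0.007 + 0.424) ≈ 2.91385, so M₂ = 2.91385 × 7.492 ≈ 21.8306 billion.
ΔM = M₂ − M₁ = 21.8306 − 17.2352 = 4.5954 billion.

A$4.595 billion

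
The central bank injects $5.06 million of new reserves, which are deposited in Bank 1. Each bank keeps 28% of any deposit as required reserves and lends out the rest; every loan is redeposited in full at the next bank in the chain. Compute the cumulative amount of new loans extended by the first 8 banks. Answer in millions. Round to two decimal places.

Bank i lends (1 − rr)^i of the original deposit: Bank 1 lends 5.06·0.7200 = 3.6432, Bank 2 lends 5.06·0.7200² ≈ 2.6231, and so on.
Summing a geometric series: total = 5.06·[0.7200·(1 − 0.7200^8) / (1 − 0.7200)] ≈ 12.0717 million.

$12.07 million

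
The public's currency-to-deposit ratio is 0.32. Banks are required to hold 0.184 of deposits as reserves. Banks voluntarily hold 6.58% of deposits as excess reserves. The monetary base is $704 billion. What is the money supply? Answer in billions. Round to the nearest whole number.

The money multiplier is m = (1 + c) / (rr + e + c) = (1 + 0.32) / (0.184 + 0.0658 + 0.32) ≈ 2.3166.
So M = m × MB = 2.3166 × 704 = 1630.8864 billion.

$1631 billion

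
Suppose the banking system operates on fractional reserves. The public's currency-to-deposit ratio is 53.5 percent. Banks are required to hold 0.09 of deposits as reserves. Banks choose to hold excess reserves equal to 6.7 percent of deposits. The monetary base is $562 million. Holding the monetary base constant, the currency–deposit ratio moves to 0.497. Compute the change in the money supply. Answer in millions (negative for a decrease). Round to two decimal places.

$39.78 million

Initially m₁ = (1 + 0.535) / (0.09 + 0.067 + 0.535) ≈ 2.218208, so M₁ = 2.218208 × 562 ≈ 1246.6329 million.
After the change m₂ = (1 + 0.497) / (0.09 + 0.067 + 0.497) ≈ 2.288991, so M₂ = 2.288991 × 562 ≈ 1286.4129 million.
ΔM = M₂ − M₁ = 1286.4129 − 1246.6329 = 39.78 million.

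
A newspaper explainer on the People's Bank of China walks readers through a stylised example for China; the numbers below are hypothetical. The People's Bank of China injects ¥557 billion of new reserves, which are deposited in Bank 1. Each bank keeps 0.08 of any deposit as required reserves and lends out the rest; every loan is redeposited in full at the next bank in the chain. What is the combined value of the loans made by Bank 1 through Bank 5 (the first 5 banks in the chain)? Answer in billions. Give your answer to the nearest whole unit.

¥2184 billion

Bank i lends (1 − rr)^i of the original deposit: Bank 1 lends 557·0.9200 = 512.4400, Bank 2 lends 557·0.9200² = 471.4448, and so on.
Summing a geometric series: total = 557·[0.9200·(1 − 0.9200^5) / (1 − 0.9200)] ≈ 2183.7533 billion.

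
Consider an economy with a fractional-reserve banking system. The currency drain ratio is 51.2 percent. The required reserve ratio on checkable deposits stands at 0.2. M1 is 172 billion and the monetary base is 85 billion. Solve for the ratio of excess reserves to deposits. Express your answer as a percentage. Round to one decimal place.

Using m = M/MB = 172/85 ≈ 2.023529. Since m = (1 + c)/(c + rr + e), the denominator satisfies c + rr + e = (1 + c)/m = (1 + 0.512) / 2.023529 ≈ 0.747209.
With c = 0.512 and rr = 0.2, the ratio of excess reserves to deposits is 0.747209 − 0.512 − 0.2 = 0.035209.

3.5%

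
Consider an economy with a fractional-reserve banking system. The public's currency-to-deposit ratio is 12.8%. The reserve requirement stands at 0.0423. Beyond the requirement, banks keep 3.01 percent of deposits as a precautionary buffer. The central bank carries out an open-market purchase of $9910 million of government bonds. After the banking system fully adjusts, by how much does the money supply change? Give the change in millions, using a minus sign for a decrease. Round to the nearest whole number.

The money multiplier is m = (1 + c) / (rr + e + c) = (1 + 0.128) / (0.0423 + 0.0301 + 0.128) ≈ 5.62874.
The purchase adds 9910 million of base, so ΔM = m × ΔMB = 5.62874 × (+9910) = 55780.8134 million.

$55781 million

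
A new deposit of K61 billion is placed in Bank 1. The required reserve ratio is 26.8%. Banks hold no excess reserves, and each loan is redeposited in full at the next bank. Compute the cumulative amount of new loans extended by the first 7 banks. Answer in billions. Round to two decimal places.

Bank i lends (1 − rr)^i of the original deposit: Bank 1 lends 61·0.7320 = 44.6520, Bank 2 lends 61·0.7320² ≈ 32.6853, and so on.
Summing a geometric series: total = 61·[0.7320·(1 − 0.7320^7) / (1 − 0.7320)] ≈ 147.8497 billion.

K147.85 billion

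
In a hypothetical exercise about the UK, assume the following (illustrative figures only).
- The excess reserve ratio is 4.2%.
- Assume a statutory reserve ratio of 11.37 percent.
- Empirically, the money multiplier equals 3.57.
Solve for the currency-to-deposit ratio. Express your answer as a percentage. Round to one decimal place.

Using m = 3.57. From m = (1 + c)/(c + rr + e), rearranging gives 1 + c = m·(c + rr + e), so c·(1 − m) = m·(rr + e) − 1.
Hence c = [m·(rr + e) − 1]/(1 − m) = [3.57 × (0.1137 + 0.042) − 1] / (1 − 3.57) ≈ 0.172821.

17.3%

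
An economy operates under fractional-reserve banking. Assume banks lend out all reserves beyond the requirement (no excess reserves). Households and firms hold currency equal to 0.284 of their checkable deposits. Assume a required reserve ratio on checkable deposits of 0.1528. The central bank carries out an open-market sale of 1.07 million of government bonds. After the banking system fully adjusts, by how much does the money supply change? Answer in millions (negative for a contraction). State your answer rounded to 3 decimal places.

-3.145 million

The money multiplier is m = (1 + c) / (rr + c) = (1 + 0.284) / (0.1528 + 0.284) ≈ 2.93956.
The sale removes 1.07 million of base, so ΔM = m × ΔMB = 2.93956 × (−1.07) ≈ -3.1453 million.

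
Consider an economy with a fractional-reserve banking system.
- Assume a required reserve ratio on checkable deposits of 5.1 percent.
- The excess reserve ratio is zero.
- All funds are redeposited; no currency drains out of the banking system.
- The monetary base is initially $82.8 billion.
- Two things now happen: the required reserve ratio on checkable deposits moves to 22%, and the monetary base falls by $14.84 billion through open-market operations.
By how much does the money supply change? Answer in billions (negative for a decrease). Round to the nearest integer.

Before: m₁ = 1 / (0.051) ≈ 19.6078, MB₁ = 82.8, so M₁ = 19.6078 × 82.8 ≈ 1623.5258 billion.
After: m₂ = 1 / (0.22) ≈ 4.5455, MB₂ = 82.8 − 14.84 = 67.96, so M₂ = 4.5455 × 67.96 ≈ 308.9122 billion.
ΔM = M₂ − M₁ = 308.9122 − 1623.5258 = -1314.6136 billion.

-1315 billion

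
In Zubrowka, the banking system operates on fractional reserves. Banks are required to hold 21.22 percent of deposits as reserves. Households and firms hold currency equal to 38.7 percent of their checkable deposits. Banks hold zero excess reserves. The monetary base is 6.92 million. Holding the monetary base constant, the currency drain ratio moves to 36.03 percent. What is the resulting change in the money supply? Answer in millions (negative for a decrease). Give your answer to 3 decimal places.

0.424 million

Initially m₁ = (1 + 0.387) / (0.2122 + 0.387) ≈ 2.31475, so M₁ = 2.31475 × 6.92 ≈ 16.0181 million.
After the change m₂ = (1 + 0.3603) / (0.2122 + 0.3603) ≈ 2.37607, so M₂ = 2.37607 × 6.92 ≈ 16.4424 million.
ΔM = M₂ − M₁ = 16.4424 − 16.0181 = 0.4243 million.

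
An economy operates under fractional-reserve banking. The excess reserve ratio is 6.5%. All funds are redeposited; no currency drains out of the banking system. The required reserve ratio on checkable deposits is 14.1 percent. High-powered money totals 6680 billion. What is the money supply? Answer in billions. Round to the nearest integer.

The money multiplier is m = 1 / (rr + e) = 1 / (0.141 + 0.065) ≈ 4.85437.
So M = m × MB = 4.85437 × 6680 = 32427.1916 billion.

32427 billion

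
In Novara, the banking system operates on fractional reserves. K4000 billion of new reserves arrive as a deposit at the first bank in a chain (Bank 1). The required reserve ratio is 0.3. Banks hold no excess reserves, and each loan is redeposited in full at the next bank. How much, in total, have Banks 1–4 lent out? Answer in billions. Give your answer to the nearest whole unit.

K7092 billion

Bank i lends (1 − rr)^i of the original deposit: Bank 1 lends 4000·0.7000 = 2800.0000, Bank 2 lends 4000·0.7000² = 1960.0000, and so on.
Summing a geometric series: total = 4000·[0.7000·(1 − 0.7000^4) / (1 − 0.7000)] = 7092.4000 billion.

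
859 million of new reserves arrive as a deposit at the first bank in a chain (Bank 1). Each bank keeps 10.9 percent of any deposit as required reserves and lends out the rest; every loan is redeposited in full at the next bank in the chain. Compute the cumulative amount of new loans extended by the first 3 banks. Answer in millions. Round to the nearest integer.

Bank i lends (1 − rr)^i of the original deposit: Bank 1 lends 859·0.8910 = 765.3690, Bank 2 lends 859·0.8910² ≈ 681.9438, and so on.
Summing a geometric series: total = 859·[0.8910·(1 − 0.8910^3) / (1 − 0.8910)] ≈ 2054.9247 million.

2055 million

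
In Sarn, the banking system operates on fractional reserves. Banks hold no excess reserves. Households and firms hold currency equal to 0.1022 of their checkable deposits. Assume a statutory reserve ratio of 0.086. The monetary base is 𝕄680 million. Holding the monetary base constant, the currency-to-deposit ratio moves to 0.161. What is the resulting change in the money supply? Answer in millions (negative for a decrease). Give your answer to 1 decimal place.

-786.2 million

Initially m₁ = (1 + 0.1022) / (0.086 + 0.1022) ≈ 5.85654, so M₁ = 5.85654 × 680 = 3982.4472 million.
After the change m₂ = (1 + 0.161) / (0.086 + 0.161) ≈ 4.70040, so M₂ = 4.70040 × 680 = 3196.272 million.
ΔM = M₂ − M₁ = 3196.272 − 3982.4472 = -786.1752 million.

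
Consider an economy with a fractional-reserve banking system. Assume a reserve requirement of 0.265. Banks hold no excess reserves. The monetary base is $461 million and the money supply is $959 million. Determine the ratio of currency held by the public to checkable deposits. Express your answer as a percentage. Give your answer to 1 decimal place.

Using m = M/MB = 959/461 ≈ 2.080260. From m = (1 + c)/(c + rr + e), rearranging gives 1 + c = m·(c + rr + e), so c·(1 − m) = m·(rr + e) − 1.
Hence c = [m·(rr + e) − 1]/(1 − m) = [2.080260 × (0.265 + 0) − 1] / (1 − 2.080260) ≈ 0.415392.

41.5%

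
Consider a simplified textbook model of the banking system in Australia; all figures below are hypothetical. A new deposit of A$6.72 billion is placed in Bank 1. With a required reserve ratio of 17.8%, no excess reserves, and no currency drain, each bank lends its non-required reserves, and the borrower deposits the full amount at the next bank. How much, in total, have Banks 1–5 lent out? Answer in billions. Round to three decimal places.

Bank i lends (1 − rr)^i of the original deposit: Bank 1 lends 6.72·0.8220 ≈ 5.5238, Bank 2 lends 6.72·0.8220² ≈ 4.5406, and so on.
Summing a geometric series: total = 6.72·[0.8220·(1 − 0.8220^5) / (1 − 0.8220)] ≈ 19.3867 billion.

A$19.387 billion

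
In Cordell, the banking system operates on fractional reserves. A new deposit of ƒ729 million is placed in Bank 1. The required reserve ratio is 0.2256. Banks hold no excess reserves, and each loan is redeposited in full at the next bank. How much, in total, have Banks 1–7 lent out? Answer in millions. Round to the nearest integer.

ƒ2084 million

Bank i lends (1 − rr)^i of the original deposit: Bank 1 lends 729·0.7744 = 564.5376, Bank 2 lends 729·0.7744² ≈ 437.1779, and so on.
Summing a geometric series: total = 729·[0.7744·(1 − 0.7744^7) / (1 − 0.7744)] ≈ 2084.4456 million.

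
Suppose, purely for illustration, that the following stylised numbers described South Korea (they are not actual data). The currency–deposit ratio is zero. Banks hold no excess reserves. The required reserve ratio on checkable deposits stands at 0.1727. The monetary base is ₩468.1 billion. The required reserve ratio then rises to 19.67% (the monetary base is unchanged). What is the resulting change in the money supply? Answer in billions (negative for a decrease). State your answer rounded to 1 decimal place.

Initially m₁ = 1 / (0.1727) ≈ 5.79039, so M₁ = 5.79039 × 468.1 ≈ 2710.4816 billion.
After the change m₂ = 1 / (0.1967) ≈ 5.08388, so M₂ = 5.08388 × 468.1 ≈ 2379.7642 billion.
ΔM = M₂ − M₁ = 2379.7642 − 2710.4816 = -330.7174 billion.

-330.7 billion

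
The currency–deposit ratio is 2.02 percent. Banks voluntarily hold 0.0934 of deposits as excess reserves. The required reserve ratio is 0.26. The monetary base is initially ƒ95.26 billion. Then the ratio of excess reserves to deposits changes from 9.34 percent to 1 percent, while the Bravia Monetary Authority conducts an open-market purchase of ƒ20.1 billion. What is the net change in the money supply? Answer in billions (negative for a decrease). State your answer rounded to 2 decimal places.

ƒ145.42 billion

Before: m₁ = (1 + 0.0202) / (0.26 + 0.0934 + 0.0202) ≈ 2.730728, MB₁ = 95.26, so M₁ = 2.730728 × 95.26 ≈ 260.1291 billion.
After: m₂ = (1 + 0.0202) / (0.26 + 0.01 + 0.0202) ≈ 3.515507, MB₂ = 95.26 + 20.1 = 115.36, so M₂ = 3.515507 × 115.36 ≈ 405.5489 billion.
ΔM = M₂ − M₁ = 405.5489 − 260.1291 = 145.4198 billion.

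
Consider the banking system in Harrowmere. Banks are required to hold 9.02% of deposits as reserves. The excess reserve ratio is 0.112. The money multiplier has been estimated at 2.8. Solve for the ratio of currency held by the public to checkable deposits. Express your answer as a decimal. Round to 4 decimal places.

0.2410

Using m = 2.8. From m = (1 + c)/(c + rr + e), rearranging gives 1 + c = m·(c + rr + e), so c·(1 − m) = m·(rr + e) − 1.
Hence c = [m·(rr + e) − 1]/(1 − m) = [2.8 × (0.0902 + 0.112) − 1] / (1 − 2.8) ≈ 0.241022.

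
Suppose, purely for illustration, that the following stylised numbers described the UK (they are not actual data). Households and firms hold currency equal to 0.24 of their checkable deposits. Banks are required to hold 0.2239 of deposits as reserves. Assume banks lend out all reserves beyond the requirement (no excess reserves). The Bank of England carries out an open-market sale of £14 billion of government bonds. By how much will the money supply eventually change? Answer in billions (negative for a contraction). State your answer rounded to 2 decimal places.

-37.42 billion

The money multiplier is m = (1 + c) / (rr + c) = (1 + 0.24) / (0.2239 + 0.24) ≈ 2.67299.
The sale removes 14 billion of base, so ΔM = m × ΔMB = 2.67299 × (−14) ≈ -37.4219 billion.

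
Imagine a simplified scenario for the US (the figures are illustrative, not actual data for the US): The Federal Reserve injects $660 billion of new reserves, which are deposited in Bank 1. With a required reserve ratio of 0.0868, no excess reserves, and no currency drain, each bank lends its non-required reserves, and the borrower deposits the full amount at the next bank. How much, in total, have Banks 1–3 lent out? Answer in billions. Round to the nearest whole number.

Bank i lends (1 − rr)^i of the original deposit: Bank 1 lends 660·0.9132 = 602.7120, Bank 2 lends 660·0.9132² ≈ 550.3966, and so on.
Summing a geometric series: total = 660·[0.9132·(1 − 0.9132^3) / (1 − 0.9132)] ≈ 1655.7308 billion.

$1656 billion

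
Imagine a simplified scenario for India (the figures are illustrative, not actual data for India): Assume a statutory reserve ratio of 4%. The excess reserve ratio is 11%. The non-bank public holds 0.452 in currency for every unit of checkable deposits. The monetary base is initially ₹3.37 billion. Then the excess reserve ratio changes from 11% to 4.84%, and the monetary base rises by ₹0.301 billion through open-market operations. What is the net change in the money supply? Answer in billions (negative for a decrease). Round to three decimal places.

Before: m₁ = (1 + 0.452) / (0.04 + 0.11 + 0.452) ≈ 2.41196, MB₁ = 3.37, so M₁ = 2.41196 × 3.37 ≈ 8.1283 billion.
After: m₂ = (1 + 0.452) / (0.04 + 0.0484 + 0.452) ≈ 2.68690, MB₂ = 3.37 + 0.301 = 3.671, so M₂ = 2.68690 × 3.671 ≈ 9.8636 billion.
ΔM = M₂ − M₁ = 9.8636 − 8.1283 = 1.7353 billion.

₹1.735 billion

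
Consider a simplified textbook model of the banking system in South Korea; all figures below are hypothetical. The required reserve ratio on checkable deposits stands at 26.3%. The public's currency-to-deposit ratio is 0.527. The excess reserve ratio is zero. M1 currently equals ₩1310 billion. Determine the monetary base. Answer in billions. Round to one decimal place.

The money multiplier is m = (1 + c) / (rr + c) = (1 + 0.527) / (0.263 + 0.527) ≈ 1.932911.
MB = M / m = 1310 / 1.932911 ≈ 677.7343 billion.

₩677.7 billion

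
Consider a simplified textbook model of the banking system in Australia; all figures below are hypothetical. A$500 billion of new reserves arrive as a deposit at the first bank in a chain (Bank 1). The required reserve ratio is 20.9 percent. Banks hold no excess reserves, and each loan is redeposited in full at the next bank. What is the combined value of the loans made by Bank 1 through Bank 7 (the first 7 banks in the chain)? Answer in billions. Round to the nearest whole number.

A$1526 billion

Bank i lends (1 − rr)^i of the original deposit: Bank 1 lends 500·0.7910 = 395.5000, Bank 2 lends 500·0.7910² = 312.8405, and so on.
Summing a geometric series: total = 500·[0.7910·(1 − 0.7910^7) / (1 − 0.7910)] ≈ 1525.7081 billion.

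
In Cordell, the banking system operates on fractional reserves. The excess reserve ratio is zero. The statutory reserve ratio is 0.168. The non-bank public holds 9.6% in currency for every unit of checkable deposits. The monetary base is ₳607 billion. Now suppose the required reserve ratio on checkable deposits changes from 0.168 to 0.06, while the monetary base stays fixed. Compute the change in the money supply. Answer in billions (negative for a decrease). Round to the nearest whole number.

₳1745 billion

Initially m₁ = (1 + 0.096) / (0.168 + 0.096) ≈ 4.1515, so M₁ = 4.1515 × 607 = 2519.9605 billion.
After the change m₂ = (1 + 0.096) / (0.06 + 0.096) ≈ 7.0256, so M₂ = 7.0256 × 607 = 4264.5392 billion.
ΔM = M₂ − M₁ = 4264.5392 − 2519.9605 = 1744.5787 billion.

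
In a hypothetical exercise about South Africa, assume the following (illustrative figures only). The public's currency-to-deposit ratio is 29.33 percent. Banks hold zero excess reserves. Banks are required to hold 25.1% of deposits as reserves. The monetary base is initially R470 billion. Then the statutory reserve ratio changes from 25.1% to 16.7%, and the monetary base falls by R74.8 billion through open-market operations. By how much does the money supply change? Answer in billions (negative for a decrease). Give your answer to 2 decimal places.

-6.37 billion

Before: m₁ = (1 + 0.2933) / (0.251 + 0.2933) ≈ 2.376079, MB₁ = 470, so M₁ = 2.376079 × 470 ≈ 1116.7571 billion.
After: m₂ = (1 + 0.2933) / (0.167 + 0.2933) ≈ 2.809689, MB₂ = 470 − 74.8 = 395.2, so M₂ = 2.809689 × 395.2 ≈ 1110.3891 billion.
ΔM = M₂ − M₁ = 1110.3891 − 1116.7571 = -6.368 billion.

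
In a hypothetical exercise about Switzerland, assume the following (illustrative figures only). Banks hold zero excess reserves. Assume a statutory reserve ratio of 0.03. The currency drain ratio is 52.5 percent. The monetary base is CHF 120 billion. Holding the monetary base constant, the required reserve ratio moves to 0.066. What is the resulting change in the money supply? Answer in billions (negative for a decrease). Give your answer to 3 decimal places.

Initially m₁ = (1 + 0.525) / (0.03 + 0.525) ≈ 2.7477477, so M₁ = 2.7477477 × 120 ≈ 329.7297 billion.
After the change m₂ = (1 + 0.525) / (0.066 + 0.525) ≈ 2.5803723, so M₂ = 2.5803723 × 120 ≈ 309.6447 billion.
ΔM = M₂ − M₁ = 309.6447 − 329.7297 = -20.085 billion.

-20.085 billion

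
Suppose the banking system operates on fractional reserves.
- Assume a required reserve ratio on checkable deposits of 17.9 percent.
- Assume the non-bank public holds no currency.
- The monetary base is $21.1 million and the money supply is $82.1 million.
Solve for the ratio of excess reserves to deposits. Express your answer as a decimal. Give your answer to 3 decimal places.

0.078

Using m = M/MB = 82.1/21.1 ≈ 3.890995. Since m = (1 + c)/(c + rr + e), the denominator satisfies c + rr + e = (1 + c)/m = (1 + 0) / 3.890995 ≈ 0.257004.
With c = 0 and rr = 0.179, the ratio of excess reserves to deposits is 0.257004 − 0 − 0.179 = 0.078004.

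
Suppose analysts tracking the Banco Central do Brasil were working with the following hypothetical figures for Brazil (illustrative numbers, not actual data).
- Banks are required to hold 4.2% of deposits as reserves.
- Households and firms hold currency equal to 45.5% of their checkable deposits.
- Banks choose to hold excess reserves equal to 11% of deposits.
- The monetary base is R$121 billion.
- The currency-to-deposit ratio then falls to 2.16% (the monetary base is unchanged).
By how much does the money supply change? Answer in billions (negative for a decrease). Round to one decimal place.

Initially m₁ = (1 + 0.455) / (0.042 + 0.11 + 0.455) ≈ 2.39703, so M₁ = 2.39703 × 121 ≈ 290.0406 billion.
After the change m₂ = (1 + 0.0216) / (0.042 + 0.11 + 0.0216) ≈ 5.88479, so M₂ = 5.88479 × 121 ≈ 712.0596 billion.
ΔM = M₂ − M₁ = 712.0596 − 290.0406 = 422.019 billion.

R$422.0 billion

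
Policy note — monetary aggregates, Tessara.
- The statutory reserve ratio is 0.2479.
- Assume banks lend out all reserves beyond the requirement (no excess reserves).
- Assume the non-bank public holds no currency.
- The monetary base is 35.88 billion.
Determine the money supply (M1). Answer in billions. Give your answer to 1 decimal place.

144.7 billion

With no currency drain or excess reserves, the money multiplier is m = 1/rr = 1/0.2479 ≈ 4.0339.
Money supply M = m × MB = 4.0339 × 35.88 ≈ 144.7363 billion.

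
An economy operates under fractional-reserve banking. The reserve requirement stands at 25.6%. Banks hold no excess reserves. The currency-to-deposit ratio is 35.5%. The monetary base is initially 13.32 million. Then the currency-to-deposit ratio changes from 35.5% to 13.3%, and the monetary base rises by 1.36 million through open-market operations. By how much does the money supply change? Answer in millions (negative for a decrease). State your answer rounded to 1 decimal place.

Before: m₁ = (1 + 0.355) / (0.256 + 0.355) ≈ 2.2177, MB₁ = 13.32, so M₁ = 2.2177 × 13.32 ≈ 29.5398 million.
After: m₂ = (1 + 0.133) / (0.256 + 0.133) ≈ 2.9126, MB₂ = 13.32 + 1.36 = 14.68, so M₂ = 2.9126 × 14.68 ≈ 42.757 million.
ΔM = M₂ − M₁ = 42.757 − 29.5398 = 13.2172 million.

13.2 million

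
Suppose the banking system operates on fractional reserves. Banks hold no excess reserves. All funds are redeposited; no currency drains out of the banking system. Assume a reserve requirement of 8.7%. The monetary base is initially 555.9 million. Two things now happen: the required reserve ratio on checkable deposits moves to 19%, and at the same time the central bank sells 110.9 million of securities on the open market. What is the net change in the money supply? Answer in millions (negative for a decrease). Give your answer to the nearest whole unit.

-4048 million

Before: m₁ = 1 / (0.087) ≈ 11.4943, MB₁ = 555.9, so M₁ = 11.4943 × 555.9 ≈ 6389.6814 million.
After: m₂ = 1 / (0.19) ≈ 5.2632, MB₂ = 555.9 − 110.9 = 445, so M₂ = 5.2632 × 445 = 2342.124 million.
ΔM = M₂ − M₁ = 2342.124 − 6389.6814 = -4047.5574 million.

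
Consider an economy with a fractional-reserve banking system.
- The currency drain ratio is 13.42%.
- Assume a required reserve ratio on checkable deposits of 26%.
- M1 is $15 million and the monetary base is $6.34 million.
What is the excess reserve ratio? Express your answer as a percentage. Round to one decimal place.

8.5%

Using m = M/MB = 15/6.34 ≈ 2.365931. Since m = (1 + c)/(c + rr + e), the denominator satisfies c + rr + e = (1 + c)/m = (1 + 0.1342) / 2.365931 ≈ 0.479388.
With c = 0.1342 and rr = 0.26, the excess reserve ratio is 0.479388 − 0.1342 − 0.26 = 0.085188.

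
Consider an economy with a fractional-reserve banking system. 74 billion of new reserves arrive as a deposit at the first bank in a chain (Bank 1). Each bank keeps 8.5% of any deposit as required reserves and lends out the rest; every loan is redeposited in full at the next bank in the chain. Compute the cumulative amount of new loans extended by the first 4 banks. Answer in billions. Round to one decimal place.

Bank i lends (1 − rr)^i of the original deposit: Bank 1 lends 74·0.9150 = 67.7100, Bank 2 lends 74·0.9150² ≈ 61.9547, and so on.
Summing a geometric series: total = 74·[0.9150·(1 − 0.9150^4) / (1 − 0.9150)] ≈ 238.2231 billion.

238.2 billion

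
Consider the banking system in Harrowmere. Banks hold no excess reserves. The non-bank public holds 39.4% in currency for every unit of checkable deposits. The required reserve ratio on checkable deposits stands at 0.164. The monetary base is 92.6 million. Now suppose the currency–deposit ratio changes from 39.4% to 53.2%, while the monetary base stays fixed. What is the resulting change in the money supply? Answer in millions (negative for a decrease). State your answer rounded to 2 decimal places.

Initially m₁ = (1 + 0.394) / (0.164 + 0.394) ≈ 2.49821, so M₁ = 2.49821 × 92.6 ≈ 231.3342 million.
After the change m₂ = (1 + 0.532) / (0.164 + 0.532) ≈ 2.20115, so M₂ = 2.20115 × 92.6 ≈ 203.8265 million.
ΔM = M₂ − M₁ = 203.8265 − 231.3342 = -27.5077 million.

-27.51 million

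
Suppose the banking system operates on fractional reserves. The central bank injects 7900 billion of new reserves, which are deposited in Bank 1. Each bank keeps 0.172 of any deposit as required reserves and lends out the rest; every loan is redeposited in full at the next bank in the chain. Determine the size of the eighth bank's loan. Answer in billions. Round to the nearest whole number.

1745 billion

Each bank lends a fraction (1 − rr) = 0.8280 of the deposit it receives, so Bank 8 receives 7900·0.8280^7 and lends 7900·0.8280^8 ≈ 1745.2988 billion.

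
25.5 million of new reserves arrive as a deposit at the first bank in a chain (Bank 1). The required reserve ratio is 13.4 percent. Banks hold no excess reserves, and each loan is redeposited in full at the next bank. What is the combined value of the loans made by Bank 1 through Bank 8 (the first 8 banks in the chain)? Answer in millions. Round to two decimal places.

112.67 million

Bank i lends (1 − rr)^i of the original deposit: Bank 1 lends 25.5·0.8660 = 22.0830, Bank 2 lends 25.5·0.8660² ≈ 19.1239, and so on.
Summing a geometric series: total = 25.5·[0.8660·(1 − 0.8660^8) / (1 − 0.8660)] ≈ 112.6675 million.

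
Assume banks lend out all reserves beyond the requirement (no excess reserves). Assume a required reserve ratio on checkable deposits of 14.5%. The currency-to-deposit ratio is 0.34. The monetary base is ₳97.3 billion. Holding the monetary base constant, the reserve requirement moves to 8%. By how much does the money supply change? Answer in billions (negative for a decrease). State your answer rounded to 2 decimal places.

Initially m₁ = (1 + 0.34) / (0.145 + 0.34) ≈ 2.76289, so M₁ = 2.76289 × 97.3 ≈ 268.8292 billion.
After the change m₂ = (1 + 0.34) / (0.08 + 0.34) ≈ 3.19048, so M₂ = 3.19048 × 97.3 ≈ 310.4337 billion.
ΔM = M₂ − M₁ = 310.4337 − 268.8292 = 41.6045 billion.

₳41.60 billion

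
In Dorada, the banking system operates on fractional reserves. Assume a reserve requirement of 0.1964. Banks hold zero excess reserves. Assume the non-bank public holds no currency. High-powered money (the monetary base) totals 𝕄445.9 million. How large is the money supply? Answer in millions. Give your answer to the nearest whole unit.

𝕄2270 million

With no currency drain or excess reserves, the money multiplier is m = 1/rr = 1/0.1964 ≈ 5.0916.
Money supply M = m × MB = 5.0916 × 445.9 ≈ 2270.3444 million.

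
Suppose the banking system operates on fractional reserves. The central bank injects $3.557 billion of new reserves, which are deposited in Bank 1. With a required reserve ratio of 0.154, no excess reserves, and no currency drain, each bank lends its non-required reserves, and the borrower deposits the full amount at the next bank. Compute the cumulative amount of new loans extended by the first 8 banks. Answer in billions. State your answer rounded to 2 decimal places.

Bank i lends (1 − rr)^i of the original deposit: Bank 1 lends 3.557·0.8460 ≈ 3.0092, Bank 2 lends 3.557·0.8460² ≈ 2.5458, and so on.
Summing a geometric series: total = 3.557·[0.8460·(1 − 0.8460^8) / (1 − 0.8460)] ≈ 14.4130 billion.

$14.41 billion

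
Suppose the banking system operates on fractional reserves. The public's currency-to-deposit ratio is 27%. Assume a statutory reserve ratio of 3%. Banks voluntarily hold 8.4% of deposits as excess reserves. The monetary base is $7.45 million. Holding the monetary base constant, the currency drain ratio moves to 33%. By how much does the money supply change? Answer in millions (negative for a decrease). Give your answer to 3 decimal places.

Initially m₁ = (1 + 0.27) / (0.03 + 0.084 + 0.27) ≈ 3.30729, so M₁ = 3.30729 × 7.45 ≈ 24.6393 million.
After the change m₂ = (1 + 0.33) / (0.03 + 0.084 + 0.33) ≈ 2.99550, so M₂ = 2.99550 × 7.45 ≈ 22.3165 million.
ΔM = M₂ − M₁ = 22.3165 − 24.6393 = -2.3228 million.

-2.323 million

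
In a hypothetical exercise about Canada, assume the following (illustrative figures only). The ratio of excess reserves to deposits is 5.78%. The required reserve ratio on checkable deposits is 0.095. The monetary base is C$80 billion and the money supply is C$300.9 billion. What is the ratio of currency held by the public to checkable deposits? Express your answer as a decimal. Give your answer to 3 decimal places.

0.154

Using m = M/MB = 300.9/80 = 3.761250. From m = (1 + c)/(c + rr + e), rearranging gives 1 + c = m·(c + rr + e), so c·(1 − m) = m·(rr + e) − 1.
Hence c = [m·(rr + e) − 1]/(1 − m) = [3.761250 × (0.095 + 0.0578) − 1] / (1 − 3.761250) ≈ 0.154018.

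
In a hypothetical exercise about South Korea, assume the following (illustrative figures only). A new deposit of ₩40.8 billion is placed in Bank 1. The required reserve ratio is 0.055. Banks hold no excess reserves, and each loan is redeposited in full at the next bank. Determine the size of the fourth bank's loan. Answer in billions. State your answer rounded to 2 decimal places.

₩32.54 billion

Each bank lends a fraction (1 − rr) = 0.9450 of the deposit it receives, so Bank 4 receives 40.8·0.9450^3 and lends 40.8·0.9450^4 ≈ 32.5377 billion.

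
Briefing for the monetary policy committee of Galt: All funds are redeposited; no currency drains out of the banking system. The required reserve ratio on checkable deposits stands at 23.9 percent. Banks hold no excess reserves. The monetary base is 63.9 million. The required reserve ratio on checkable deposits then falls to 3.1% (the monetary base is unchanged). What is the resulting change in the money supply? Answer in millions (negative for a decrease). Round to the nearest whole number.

1794 million

Initially m₁ = 1 / (0.239) ≈ 4.1841, so M₁ = 4.1841 × 63.9 ≈ 267.364 million.
After the change m₂ = 1 / (0.031) ≈ 32.2581, so M₂ = 32.2581 × 63.9 ≈ 2061.2926 million.
ΔM = M₂ − M₁ = 2061.2926 − 267.364 = 1793.9286 million.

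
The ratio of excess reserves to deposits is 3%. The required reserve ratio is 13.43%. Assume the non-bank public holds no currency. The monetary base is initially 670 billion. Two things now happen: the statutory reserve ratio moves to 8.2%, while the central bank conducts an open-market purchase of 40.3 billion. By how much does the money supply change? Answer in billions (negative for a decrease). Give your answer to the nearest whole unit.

Before: m₁ = 1 / (0.1343 + 0.03) ≈ 6.0864, MB₁ = 670, so M₁ = 6.0864 × 670 = 4077.888 billion.
After: m₂ = 1 / (0.082 + 0.03) ≈ 8.9286, MB₂ = 670 + 40.3 = 710.3, so M₂ = 8.9286 × 710.3 ≈ 6341.9846 billion.
ΔM = M₂ − M₁ = 6341.9846 − 4077.888 = 2264.0966 billion.

2264 billion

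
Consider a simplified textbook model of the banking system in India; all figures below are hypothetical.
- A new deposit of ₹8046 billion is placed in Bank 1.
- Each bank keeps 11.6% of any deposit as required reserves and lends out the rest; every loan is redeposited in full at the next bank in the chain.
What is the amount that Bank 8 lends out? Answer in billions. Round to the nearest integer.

Each bank lends a fraction (1 − rr) = 0.8840 of the deposit it receives, so Bank 8 receives 8046·0.8840^7 and lends 8046·0.8840^8 ≈ 3000.5312 billion.

₹3001 billion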